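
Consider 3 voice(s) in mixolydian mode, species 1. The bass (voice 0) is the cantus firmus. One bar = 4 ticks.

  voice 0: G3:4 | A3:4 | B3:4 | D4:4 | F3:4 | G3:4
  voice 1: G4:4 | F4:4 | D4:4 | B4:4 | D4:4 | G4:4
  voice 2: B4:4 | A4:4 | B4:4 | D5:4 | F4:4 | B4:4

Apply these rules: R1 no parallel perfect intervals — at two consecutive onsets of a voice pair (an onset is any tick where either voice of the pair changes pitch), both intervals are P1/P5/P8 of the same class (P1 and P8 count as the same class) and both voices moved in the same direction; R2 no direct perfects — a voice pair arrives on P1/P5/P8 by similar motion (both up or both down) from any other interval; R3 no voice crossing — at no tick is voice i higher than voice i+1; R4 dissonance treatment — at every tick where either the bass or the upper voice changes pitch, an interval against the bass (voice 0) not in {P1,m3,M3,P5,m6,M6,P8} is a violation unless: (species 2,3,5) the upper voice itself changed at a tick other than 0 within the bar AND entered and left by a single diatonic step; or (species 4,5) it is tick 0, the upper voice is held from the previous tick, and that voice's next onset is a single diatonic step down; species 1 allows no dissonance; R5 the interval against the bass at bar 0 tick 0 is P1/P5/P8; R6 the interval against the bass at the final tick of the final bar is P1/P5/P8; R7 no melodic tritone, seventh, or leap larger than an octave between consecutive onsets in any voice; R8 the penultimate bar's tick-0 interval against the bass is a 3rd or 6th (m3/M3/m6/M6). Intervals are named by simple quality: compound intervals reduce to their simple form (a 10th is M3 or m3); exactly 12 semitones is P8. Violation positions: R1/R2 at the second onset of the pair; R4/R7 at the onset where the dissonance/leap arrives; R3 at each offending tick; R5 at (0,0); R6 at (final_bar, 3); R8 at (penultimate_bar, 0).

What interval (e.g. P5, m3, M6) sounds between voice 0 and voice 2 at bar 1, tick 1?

voice 0=A3 voice 2=A4 -> P8

P8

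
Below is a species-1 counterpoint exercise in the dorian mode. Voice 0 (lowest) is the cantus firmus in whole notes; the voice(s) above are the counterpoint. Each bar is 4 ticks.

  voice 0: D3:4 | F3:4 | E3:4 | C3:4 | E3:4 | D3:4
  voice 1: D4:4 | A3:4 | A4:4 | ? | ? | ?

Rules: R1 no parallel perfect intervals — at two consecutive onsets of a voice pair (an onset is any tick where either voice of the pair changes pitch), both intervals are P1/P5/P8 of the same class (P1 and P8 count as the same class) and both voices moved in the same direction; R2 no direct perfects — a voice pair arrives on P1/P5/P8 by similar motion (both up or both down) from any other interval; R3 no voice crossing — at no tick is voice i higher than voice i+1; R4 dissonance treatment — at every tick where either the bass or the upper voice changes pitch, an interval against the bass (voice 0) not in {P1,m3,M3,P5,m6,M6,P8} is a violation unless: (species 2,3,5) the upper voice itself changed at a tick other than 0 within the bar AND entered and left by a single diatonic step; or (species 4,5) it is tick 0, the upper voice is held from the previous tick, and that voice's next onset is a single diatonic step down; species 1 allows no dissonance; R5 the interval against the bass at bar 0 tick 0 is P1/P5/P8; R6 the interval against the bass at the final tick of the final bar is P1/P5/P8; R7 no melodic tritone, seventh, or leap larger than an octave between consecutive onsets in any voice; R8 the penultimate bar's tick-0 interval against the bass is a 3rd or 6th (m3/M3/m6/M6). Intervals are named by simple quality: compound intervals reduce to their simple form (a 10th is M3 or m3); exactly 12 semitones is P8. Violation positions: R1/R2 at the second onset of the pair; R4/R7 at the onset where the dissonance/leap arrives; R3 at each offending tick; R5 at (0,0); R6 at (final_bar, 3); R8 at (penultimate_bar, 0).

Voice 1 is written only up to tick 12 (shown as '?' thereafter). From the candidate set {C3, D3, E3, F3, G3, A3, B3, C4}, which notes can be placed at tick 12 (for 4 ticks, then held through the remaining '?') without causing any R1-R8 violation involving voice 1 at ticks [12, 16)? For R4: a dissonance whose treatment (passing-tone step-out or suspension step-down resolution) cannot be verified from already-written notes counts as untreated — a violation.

{A3}

C3: violates R2,R7
D3: violates R4,R7
E3: violates R7
F3: violates R4,R7
G3: violates R2,R7
A3: legal
B3: violates R4,R7
C4: violates R2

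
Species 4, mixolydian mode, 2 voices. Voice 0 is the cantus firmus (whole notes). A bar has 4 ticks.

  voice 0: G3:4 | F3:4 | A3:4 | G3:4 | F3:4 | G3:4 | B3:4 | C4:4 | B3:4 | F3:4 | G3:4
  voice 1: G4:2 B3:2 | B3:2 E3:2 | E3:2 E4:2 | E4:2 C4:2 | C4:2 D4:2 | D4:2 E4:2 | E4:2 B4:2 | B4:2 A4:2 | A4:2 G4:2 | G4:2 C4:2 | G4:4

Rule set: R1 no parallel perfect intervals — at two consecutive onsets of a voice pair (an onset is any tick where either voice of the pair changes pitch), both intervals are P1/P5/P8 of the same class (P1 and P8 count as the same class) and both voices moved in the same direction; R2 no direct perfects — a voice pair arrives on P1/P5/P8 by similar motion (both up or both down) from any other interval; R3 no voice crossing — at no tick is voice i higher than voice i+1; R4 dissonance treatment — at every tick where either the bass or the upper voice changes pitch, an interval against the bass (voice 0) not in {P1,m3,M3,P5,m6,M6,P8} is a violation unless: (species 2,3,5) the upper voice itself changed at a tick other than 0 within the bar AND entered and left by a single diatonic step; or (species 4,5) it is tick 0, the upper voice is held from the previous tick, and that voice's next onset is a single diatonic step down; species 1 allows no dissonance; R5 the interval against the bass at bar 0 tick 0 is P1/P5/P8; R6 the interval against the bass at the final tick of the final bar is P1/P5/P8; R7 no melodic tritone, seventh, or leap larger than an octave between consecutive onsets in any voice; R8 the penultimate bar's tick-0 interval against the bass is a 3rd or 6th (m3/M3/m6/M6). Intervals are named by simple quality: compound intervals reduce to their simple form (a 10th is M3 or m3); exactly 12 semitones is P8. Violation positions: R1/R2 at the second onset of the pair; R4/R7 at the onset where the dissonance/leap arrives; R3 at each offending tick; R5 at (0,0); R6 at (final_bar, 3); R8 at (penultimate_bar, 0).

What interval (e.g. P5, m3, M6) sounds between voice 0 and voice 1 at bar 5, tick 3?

voice 0=G3 voice 1=E4 -> M6

M6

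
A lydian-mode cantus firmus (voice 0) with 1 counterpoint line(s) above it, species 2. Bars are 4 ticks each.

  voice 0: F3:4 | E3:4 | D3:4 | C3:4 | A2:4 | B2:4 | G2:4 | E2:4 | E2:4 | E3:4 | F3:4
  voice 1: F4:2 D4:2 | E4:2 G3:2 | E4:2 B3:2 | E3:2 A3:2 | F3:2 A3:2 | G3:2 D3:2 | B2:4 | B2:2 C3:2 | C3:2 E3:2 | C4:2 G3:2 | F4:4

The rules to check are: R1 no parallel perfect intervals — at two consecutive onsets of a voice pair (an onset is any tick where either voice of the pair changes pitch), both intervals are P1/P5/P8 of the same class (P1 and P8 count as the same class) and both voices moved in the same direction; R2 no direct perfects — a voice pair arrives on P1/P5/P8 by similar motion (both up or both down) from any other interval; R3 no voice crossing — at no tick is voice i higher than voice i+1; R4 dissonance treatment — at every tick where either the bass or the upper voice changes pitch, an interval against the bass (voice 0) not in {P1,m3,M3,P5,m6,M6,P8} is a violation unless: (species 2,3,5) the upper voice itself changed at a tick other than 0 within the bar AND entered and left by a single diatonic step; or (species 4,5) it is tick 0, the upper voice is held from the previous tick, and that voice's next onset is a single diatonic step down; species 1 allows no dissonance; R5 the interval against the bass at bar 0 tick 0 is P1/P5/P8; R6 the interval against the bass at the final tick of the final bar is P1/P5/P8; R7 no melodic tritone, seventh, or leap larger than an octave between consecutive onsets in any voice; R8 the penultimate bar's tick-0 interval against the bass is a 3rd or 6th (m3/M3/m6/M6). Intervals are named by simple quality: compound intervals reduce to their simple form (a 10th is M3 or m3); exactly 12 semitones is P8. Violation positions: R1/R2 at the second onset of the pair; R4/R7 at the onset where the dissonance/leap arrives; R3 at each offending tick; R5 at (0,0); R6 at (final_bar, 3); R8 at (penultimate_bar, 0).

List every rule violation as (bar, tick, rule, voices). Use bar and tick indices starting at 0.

bar 0: v0=F3 v1=F4 downbeat P8
bar 1: v0=E3 v1=E4 downbeat P8
bar 2: v0=D3 v1=E4 downbeat M2
bar 3: v0=C3 v1=E3 downbeat M3
bar 4: v0=A2 v1=F3 downbeat m6
bar 5: v0=B2 v1=G3 downbeat m6
bar 6: v0=G2 v1=B2 downbeat M3
bar 7: v0=E2 v1=B2 downbeat P5
bar 8: v0=E2 v1=C3 downbeat m6
bar 9: v0=E3 v1=C4 downbeat m6
bar 10: v0=F3 v1=F4 downbeat P8
  -> R4 @ bar 2 tick 0 v(0, 1): D3/E4 M2 untreated
  -> R2 @ bar 10 tick 0 v(0, 1): E3/G3 m3 -> F3/F4 P8 similar
  -> R7 @ bar 10 tick 0 v(1,): G3->F4 leap 10st

(2, 0, R4, (0, 1))
(10, 0, R2, (0, 1))
(10, 0, R7, (1,))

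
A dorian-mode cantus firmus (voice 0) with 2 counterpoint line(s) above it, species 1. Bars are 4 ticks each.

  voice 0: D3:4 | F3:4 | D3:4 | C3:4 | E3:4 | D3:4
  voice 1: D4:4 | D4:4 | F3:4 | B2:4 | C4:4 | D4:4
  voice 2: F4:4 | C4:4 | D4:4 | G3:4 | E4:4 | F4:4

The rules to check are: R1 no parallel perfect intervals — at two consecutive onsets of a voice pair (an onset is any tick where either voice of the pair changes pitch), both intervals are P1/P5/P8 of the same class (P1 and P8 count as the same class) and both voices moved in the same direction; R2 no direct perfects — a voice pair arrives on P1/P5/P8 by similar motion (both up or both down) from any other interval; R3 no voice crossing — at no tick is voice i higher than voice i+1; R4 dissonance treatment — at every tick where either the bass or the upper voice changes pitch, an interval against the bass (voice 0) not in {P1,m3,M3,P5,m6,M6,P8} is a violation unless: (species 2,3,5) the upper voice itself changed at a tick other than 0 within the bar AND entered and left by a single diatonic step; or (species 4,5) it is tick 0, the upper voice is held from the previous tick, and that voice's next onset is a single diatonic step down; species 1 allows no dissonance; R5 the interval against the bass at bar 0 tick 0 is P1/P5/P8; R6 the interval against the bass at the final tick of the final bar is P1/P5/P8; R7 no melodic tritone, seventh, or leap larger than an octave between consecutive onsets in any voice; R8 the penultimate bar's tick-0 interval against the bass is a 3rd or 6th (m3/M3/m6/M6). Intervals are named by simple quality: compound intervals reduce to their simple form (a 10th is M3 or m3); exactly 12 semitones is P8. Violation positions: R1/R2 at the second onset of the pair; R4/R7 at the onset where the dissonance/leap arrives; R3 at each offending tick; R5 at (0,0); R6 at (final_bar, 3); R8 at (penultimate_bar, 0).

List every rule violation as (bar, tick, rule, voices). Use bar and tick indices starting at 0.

bar 0: v0=D3 v1=D4 v2=F4 downbeat m3
bar 1: v0=F3 v1=D4 v2=C4 downbeat P5
bar 2: v0=D3 v1=F3 v2=D4 downbeat P8
bar 3: v0=C3 v1=B2 v2=G3 downbeat P5
bar 4: v0=E3 v1=C4 v2=E4 downbeat P8
bar 5: v0=D3 v1=D4 v2=F4 downbeat m3
  -> R5 @ bar 0 tick 0 v(0, 2): opens on m3
  -> R3 @ bar 1 tick 0 v(1, 2): D4 above C4
  -> R3 @ bar 1 tick 1 v(1, 2): D4 above C4
  -> R3 @ bar 1 tick 2 v(1, 2): D4 above C4
  -> R3 @ bar 1 tick 3 v(1, 2): D4 above C4
  -> R2 @ bar 3 tick 0 v(0, 2): D3/D4 P8 -> C3/G3 P5 similar
  -> R3 @ bar 3 tick 0 v(0, 1): C3 above B2
  -> R4 @ bar 3 tick 0 v(0, 1): C3/B2 m2 untreated
  -> R7 @ bar 3 tick 0 v(1,): F3->B2 leap 6st
  -> R3 @ bar 3 tick 1 v(0, 1): C3 above B2
  -> R3 @ bar 3 tick 2 v(0, 1): C3 above B2
  -> R3 @ bar 3 tick 3 v(0, 1): C3 above B2
  -> R2 @ bar 4 tick 0 v(0, 2): C3/G3 P5 -> E3/E4 P8 similar
  -> R7 @ bar 4 tick 0 v(1,): B2->C4 leap 13st
  -> R8 @ bar 4 tick 0 v(0, 2): penult P8 not 3rd/6th
  -> R6 @ bar 5 tick 3 v(0, 2): closes on m3

(0, 0, R5, (0, 2))
(1, 0, R3, (1, 2))
(1, 1, R3, (1, 2))
(1, 2, R3, (1, 2))
(1, 3, R3, (1, 2))
(3, 0, R2, (0, 2))
(3, 0, R3, (0, 1))
(3, 0, R4, (0, 1))
(3, 0, R7, (1,))
(3, 1, R3, (0, 1))
(3, 2, R3, (0, 1))
(3, 3, R3, (0, 1))
(4, 0, R2, (0, 2))
(4, 0, R7, (1,))
(4, 0, R8, (0, 2))
(5, 3, R6, (0, 2))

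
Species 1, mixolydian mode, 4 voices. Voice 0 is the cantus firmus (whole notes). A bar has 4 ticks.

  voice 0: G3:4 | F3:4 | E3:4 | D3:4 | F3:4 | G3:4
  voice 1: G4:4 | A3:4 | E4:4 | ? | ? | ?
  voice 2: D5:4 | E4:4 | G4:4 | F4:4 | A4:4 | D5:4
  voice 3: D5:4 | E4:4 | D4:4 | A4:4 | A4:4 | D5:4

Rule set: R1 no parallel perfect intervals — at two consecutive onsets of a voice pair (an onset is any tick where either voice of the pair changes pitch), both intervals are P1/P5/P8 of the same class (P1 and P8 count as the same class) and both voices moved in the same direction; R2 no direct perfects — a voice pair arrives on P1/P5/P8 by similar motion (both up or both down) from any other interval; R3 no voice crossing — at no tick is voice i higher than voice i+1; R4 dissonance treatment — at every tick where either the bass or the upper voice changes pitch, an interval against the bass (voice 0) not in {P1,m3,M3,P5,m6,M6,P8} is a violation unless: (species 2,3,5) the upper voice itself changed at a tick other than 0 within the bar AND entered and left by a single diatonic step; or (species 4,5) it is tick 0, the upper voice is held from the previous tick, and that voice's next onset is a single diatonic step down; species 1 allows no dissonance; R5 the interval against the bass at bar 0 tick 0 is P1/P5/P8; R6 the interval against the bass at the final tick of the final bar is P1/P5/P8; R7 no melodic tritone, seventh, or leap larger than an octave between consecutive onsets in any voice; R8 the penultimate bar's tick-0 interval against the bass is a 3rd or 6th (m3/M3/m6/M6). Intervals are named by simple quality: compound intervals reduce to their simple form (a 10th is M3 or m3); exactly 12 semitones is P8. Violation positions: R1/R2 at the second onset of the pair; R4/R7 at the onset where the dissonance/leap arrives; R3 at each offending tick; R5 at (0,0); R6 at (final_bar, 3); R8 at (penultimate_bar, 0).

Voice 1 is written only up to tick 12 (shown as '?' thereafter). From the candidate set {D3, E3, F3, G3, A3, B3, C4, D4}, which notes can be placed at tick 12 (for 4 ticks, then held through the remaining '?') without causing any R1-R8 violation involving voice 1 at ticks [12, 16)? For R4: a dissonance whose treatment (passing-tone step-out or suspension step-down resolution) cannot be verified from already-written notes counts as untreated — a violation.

{B3}

D3: violates R1,R7
E3: violates R4
F3: violates R2,R7
G3: violates R4
A3: violates R2
B3: legal
C4: violates R4
D4: violates R1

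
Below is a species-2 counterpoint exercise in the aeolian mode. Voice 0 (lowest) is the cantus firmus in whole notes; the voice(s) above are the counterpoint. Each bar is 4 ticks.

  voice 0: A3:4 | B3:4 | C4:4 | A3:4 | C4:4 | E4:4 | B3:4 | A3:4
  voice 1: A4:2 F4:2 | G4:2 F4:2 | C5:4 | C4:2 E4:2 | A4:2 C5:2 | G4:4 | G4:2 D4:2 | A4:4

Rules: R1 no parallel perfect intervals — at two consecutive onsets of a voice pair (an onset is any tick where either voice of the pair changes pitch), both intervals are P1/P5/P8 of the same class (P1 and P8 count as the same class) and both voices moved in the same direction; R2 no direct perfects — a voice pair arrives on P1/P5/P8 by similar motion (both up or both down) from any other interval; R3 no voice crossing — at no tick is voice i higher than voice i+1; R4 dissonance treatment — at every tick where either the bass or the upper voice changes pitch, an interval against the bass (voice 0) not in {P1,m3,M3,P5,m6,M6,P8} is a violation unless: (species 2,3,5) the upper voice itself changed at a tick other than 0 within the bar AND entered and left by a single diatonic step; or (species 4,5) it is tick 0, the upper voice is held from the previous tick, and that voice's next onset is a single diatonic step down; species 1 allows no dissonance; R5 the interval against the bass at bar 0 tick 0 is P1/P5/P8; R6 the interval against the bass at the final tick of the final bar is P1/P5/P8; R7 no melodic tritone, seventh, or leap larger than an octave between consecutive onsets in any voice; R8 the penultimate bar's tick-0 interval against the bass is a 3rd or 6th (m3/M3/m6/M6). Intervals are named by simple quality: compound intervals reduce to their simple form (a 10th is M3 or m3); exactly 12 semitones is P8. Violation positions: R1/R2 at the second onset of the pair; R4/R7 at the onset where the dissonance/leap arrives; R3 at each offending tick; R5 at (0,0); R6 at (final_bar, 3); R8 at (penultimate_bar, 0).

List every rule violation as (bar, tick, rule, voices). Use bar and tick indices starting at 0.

bar 0: v0=A3 v1=A4 downbeat P8
bar 1: v0=B3 v1=G4 downbeat m6
bar 2: v0=C4 v1=C5 downbeat P8
bar 3: v0=A3 v1=C4 downbeat m3
bar 4: v0=C4 v1=A4 downbeat M6
bar 5: v0=E4 v1=G4 downbeat m3
bar 6: v0=B3 v1=G4 downbeat m6
bar 7: v0=A3 v1=A4 downbeat P8
  -> R4 @ bar 1 tick 2 v(0, 1): B3/F4 TT untreated
  -> R2 @ bar 2 tick 0 v(0, 1): B3/F4 TT -> C4/C5 P8 similar

(1, 2, R4, (0, 1))
(2, 0, R2, (0, 1))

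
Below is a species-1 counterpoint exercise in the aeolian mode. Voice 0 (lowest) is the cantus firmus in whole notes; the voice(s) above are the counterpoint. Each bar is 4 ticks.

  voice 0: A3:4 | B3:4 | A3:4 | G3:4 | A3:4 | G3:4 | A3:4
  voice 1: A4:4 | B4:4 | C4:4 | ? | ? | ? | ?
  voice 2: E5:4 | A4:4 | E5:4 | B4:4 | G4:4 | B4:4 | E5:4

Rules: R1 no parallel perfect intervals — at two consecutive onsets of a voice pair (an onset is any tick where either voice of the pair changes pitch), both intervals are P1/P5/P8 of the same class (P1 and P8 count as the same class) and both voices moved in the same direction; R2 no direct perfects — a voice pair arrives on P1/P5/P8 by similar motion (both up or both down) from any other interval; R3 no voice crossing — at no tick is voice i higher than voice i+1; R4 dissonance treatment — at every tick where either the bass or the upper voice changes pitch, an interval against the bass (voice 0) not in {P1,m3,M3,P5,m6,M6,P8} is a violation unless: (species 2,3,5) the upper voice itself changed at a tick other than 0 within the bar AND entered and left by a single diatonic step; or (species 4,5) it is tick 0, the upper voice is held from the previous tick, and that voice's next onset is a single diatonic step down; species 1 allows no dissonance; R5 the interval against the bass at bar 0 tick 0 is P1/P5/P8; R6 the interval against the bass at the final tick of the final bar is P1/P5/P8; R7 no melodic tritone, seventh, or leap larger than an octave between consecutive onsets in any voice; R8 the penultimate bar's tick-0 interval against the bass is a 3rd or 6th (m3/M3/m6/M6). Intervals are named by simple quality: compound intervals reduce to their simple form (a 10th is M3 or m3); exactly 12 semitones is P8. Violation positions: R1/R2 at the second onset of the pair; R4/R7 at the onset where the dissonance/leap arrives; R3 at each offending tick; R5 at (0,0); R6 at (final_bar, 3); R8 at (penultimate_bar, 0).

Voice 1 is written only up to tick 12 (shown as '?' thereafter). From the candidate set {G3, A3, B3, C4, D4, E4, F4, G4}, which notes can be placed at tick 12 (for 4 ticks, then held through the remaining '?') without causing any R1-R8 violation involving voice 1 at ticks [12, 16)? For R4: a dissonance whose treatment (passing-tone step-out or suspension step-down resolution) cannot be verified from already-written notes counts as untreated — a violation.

{D4, E4, G4}

G3: violates R2
A3: violates R4
B3: violates R2
C4: violates R4
D4: legal
E4: legal
F4: violates R4
G4: legal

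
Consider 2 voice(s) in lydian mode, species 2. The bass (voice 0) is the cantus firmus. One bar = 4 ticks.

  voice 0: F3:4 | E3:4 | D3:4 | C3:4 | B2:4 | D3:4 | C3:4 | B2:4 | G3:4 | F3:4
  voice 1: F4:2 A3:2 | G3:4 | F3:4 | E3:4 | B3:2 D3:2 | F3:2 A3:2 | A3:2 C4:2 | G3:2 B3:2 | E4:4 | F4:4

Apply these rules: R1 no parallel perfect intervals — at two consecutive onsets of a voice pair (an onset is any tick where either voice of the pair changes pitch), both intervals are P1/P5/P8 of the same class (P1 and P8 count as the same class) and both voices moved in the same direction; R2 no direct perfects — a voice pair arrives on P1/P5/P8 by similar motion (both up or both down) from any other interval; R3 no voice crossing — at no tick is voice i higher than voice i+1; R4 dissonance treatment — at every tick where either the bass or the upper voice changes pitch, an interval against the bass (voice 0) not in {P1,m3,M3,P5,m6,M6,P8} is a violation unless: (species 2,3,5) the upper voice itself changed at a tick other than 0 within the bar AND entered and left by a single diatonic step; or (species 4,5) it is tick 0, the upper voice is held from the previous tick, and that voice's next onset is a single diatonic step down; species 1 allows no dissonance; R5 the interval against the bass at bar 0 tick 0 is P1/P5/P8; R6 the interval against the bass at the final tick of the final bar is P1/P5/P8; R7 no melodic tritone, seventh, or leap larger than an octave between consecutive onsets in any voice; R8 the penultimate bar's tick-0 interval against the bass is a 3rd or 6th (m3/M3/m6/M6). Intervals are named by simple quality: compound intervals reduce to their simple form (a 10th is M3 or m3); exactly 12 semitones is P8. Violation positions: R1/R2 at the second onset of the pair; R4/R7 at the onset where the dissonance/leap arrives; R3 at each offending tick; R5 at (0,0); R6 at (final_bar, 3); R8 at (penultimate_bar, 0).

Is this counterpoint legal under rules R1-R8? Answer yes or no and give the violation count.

bar 0: v0=F3 v1=F4 (P8)
bar 1: v0=E3 v1=G3 (m3)
bar 2: v0=D3 v1=F3 (m3)
bar 3: v0=C3 v1=E3 (M3)
bar 4: v0=B2 v1=B3 (P8)
bar 5: v0=D3 v1=F3 (m3)
bar 6: v0=C3 v1=A3 (M6)
bar 7: v0=B2 v1=G3 (m6)
bar 8: v0=G3 v1=E4 (M6)
bar 9: v0=F3 v1=F4 (P8)

Yes (0 violations)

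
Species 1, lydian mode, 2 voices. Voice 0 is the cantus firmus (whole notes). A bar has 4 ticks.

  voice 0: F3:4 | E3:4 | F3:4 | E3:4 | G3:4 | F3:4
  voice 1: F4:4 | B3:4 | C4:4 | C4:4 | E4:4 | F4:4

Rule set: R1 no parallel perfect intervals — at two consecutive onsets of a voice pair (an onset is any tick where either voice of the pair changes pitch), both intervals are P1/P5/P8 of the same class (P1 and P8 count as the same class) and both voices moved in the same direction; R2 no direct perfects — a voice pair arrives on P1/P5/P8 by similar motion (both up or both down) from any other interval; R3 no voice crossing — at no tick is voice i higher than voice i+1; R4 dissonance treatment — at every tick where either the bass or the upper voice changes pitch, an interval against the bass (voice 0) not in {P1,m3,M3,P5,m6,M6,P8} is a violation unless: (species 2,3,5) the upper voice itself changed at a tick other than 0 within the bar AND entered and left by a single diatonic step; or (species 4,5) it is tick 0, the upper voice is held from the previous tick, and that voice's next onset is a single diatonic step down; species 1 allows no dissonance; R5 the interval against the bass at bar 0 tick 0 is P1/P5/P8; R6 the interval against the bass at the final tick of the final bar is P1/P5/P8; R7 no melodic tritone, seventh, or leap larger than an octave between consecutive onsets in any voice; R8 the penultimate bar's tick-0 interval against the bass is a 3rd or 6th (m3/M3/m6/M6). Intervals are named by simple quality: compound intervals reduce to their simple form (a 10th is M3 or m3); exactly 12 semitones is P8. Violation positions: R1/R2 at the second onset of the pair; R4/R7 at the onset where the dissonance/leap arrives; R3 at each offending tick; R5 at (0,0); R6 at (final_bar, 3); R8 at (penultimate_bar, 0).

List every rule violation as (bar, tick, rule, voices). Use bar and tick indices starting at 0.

(1, 0, R2, (0, 1))
(1, 0, R7, (1,))
(2, 0, R1, (0, 1))

bar 0: v0=F3 v1=F4 downbeat P8
bar 1: v0=E3 v1=B3 downbeat P5
bar 2: v0=F3 v1=C4 downbeat P5
bar 3: v0=E3 v1=C4 downbeat m6
bar 4: v0=G3 v1=E4 downbeat M6
bar 5: v0=F3 v1=F4 downbeat P8
  -> R2 @ bar 1 tick 0 v(0, 1): F3/F4 P8 -> E3/B3 P5 similar
  -> R7 @ bar 1 tick 0 v(1,): F4->B3 leap 6st
  -> R1 @ bar 2 tick 0 v(0, 1): E3/B3 P5 -> F3/C4 P5 similar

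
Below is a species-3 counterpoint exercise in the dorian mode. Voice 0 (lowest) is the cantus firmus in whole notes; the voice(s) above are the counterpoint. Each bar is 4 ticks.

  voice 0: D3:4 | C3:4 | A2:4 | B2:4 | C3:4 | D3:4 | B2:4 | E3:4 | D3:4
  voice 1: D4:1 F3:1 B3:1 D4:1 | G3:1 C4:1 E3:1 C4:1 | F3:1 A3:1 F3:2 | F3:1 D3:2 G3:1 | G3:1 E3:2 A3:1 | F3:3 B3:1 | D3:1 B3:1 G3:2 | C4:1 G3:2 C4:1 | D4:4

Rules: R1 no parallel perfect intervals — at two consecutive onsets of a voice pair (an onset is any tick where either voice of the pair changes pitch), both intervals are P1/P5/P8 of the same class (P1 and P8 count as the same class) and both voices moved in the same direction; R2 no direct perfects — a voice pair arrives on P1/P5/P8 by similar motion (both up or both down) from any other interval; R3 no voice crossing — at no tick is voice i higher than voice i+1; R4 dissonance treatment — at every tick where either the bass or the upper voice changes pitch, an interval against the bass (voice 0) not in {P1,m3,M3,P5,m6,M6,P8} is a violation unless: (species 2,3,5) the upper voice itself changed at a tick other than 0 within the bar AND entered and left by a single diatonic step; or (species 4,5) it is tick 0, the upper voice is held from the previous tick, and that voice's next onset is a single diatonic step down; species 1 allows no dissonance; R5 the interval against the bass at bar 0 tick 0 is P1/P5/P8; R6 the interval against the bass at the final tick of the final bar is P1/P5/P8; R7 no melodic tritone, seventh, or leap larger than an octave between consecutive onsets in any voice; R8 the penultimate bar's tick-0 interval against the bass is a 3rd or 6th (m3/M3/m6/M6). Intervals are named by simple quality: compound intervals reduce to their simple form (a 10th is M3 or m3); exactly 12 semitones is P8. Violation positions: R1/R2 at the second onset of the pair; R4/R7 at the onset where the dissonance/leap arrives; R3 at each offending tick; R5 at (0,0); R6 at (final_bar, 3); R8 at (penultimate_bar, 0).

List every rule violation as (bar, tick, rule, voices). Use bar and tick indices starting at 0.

bar 0: v0=D3 v1=D4 downbeat P8
bar 1: v0=C3 v1=G3 downbeat P5
bar 2: v0=A2 v1=F3 downbeat m6
bar 3: v0=B2 v1=F3 downbeat TT
bar 4: v0=C3 v1=G3 downbeat P5
bar 5: v0=D3 v1=F3 downbeat m3
bar 6: v0=B2 v1=D3 downbeat m3
bar 7: v0=E3 v1=C4 downbeat m6
bar 8: v0=D3 v1=D4 downbeat P8
  -> R7 @ bar 0 tick 2 v(1,): F3->B3 leap 6st
  -> R2 @ bar 1 tick 0 v(0, 1): D3/D4 P8 -> C3/G3 P5 similar
  -> R4 @ bar 3 tick 0 v(0, 1): B2/F3 TT untreated
  -> R7 @ bar 5 tick 3 v(1,): F3->B3 leap 6st

(0, 2, R7, (1,))
(1, 0, R2, (0, 1))
(3, 0, R4, (0, 1))
(5, 3, R7, (1,))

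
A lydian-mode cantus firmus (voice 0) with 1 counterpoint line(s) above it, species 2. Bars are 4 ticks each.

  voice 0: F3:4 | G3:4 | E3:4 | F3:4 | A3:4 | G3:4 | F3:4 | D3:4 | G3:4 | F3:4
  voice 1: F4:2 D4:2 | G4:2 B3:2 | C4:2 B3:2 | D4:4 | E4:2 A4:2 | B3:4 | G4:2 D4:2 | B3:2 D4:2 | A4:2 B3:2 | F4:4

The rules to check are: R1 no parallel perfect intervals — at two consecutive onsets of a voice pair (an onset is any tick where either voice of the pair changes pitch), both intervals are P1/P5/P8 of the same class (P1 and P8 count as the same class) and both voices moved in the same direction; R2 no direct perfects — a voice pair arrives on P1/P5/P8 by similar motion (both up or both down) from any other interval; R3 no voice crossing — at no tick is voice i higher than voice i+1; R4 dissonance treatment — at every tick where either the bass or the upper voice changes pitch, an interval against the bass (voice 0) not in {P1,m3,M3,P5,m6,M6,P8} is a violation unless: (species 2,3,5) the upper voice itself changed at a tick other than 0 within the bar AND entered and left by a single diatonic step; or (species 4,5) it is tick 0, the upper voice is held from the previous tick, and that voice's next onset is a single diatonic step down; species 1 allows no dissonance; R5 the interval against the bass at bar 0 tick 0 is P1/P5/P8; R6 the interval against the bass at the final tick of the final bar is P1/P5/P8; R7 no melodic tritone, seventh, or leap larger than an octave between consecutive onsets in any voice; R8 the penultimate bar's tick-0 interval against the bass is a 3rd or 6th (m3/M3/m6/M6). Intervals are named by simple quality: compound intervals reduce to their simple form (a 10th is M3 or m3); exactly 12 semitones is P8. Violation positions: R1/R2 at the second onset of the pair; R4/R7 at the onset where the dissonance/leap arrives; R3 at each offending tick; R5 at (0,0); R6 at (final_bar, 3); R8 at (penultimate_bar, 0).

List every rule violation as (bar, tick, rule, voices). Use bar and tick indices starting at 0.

bar 0: v0=F3 v1=F4 downbeat P8
bar 1: v0=G3 v1=G4 downbeat P8
bar 2: v0=E3 v1=C4 downbeat m6
bar 3: v0=F3 v1=D4 downbeat M6
bar 4: v0=A3 v1=E4 downbeat P5
bar 5: v0=G3 v1=B3 downbeat M3
bar 6: v0=F3 v1=G4 downbeat M2
bar 7: v0=D3 v1=B3 downbeat M6
bar 8: v0=G3 v1=A4 downbeat M2
bar 9: v0=F3 v1=F4 downbeat P8
  -> R2 @ bar 1 tick 0 v(0, 1): F3/D4 M6 -> G3/G4 P8 similar
  -> R2 @ bar 4 tick 0 v(0, 1): F3/D4 M6 -> A3/E4 P5 similar
  -> R7 @ bar 5 tick 0 v(1,): A4->B3 leap 10st
  -> R4 @ bar 6 tick 0 v(0, 1): F3/G4 M2 untreated
  -> R4 @ bar 8 tick 0 v(0, 1): G3/A4 M2 untreated
  -> R8 @ bar 8 tick 0 v(0, 1): penult M2 not 3rd/6th
  -> R7 @ bar 8 tick 2 v(1,): A4->B3 leap 10st
  -> R7 @ bar 9 tick 0 v(1,): B3->F4 leap 6st

(1, 0, R2, (0, 1))
(4, 0, R2, (0, 1))
(5, 0, R7, (1,))
(6, 0, R4, (0, 1))
(8, 0, R4, (0, 1))
(8, 0, R8, (0, 1))
(8, 2, R7, (1,))
(9, 0, R7, (1,))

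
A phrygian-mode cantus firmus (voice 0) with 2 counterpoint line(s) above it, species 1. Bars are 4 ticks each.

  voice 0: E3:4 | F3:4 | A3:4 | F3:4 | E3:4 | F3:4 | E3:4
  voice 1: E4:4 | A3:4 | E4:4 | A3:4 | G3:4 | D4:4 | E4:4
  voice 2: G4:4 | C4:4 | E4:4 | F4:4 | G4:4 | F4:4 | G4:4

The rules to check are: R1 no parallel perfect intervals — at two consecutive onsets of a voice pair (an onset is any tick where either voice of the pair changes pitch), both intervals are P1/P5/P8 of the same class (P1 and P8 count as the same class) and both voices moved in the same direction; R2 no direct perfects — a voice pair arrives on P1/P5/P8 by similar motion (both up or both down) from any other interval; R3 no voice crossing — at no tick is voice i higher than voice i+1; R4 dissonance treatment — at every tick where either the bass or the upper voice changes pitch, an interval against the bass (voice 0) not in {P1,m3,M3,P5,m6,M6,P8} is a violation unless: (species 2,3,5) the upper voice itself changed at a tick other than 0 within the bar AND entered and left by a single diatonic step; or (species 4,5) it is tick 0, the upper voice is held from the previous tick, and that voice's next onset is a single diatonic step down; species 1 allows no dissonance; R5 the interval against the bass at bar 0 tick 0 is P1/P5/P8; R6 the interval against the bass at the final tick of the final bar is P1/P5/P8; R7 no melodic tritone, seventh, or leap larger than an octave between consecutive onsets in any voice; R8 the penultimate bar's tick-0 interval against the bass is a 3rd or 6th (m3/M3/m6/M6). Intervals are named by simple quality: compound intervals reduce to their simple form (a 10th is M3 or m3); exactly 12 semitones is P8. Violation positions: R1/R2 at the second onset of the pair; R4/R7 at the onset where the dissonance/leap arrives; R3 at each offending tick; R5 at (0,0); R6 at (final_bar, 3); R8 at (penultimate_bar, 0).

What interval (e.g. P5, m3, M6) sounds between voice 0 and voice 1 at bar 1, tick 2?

M3

voice 0=F3 voice 1=A3 -> M3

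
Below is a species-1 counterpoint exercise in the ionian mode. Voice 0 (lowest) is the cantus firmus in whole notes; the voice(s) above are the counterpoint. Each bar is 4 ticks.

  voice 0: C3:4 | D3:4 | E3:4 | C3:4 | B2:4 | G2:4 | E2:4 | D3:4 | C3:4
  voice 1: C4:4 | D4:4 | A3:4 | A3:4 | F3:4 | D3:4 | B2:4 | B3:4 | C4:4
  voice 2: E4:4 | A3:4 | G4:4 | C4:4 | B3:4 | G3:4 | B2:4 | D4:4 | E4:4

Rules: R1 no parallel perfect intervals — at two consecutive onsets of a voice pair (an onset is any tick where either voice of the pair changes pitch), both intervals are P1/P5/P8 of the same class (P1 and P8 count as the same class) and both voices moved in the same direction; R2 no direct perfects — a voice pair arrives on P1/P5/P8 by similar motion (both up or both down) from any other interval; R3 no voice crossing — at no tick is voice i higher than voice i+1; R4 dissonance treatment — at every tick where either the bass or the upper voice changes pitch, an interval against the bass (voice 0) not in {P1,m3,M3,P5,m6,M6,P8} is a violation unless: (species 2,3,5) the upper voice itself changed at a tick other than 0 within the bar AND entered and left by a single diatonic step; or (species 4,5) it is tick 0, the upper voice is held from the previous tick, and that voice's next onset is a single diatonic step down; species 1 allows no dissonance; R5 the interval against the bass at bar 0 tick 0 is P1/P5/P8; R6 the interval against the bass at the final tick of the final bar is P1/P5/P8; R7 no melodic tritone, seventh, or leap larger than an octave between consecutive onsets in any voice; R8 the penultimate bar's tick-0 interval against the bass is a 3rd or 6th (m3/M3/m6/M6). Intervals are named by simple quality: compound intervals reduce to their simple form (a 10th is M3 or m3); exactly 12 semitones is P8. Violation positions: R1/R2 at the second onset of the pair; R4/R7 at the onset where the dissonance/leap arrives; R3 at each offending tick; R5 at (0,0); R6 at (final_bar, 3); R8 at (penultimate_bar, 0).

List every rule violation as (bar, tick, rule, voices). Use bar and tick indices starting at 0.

bar 0: v0=C3 v1=C4 v2=E4 downbeat M3
bar 1: v0=D3 v1=D4 v2=A3 downbeat P5
bar 2: v0=E3 v1=A3 v2=G4 downbeat m3
bar 3: v0=C3 v1=A3 v2=C4 downbeat P8
bar 4: v0=B2 v1=F3 v2=B3 downbeat P8
bar 5: v0=G2 v1=D3 v2=G3 downbeat P8
bar 6: v0=E2 v1=B2 v2=B2 downbeat P5
bar 7: v0=D3 v1=B3 v2=D4 downbeat P8
bar 8: v0=C3 v1=C4 v2=E4 downbeat M3
  -> R5 @ bar 0 tick 0 v(0, 2): opens on M3
  -> R1 @ bar 1 tick 0 v(0, 1): C3/C4 P8 -> D3/D4 P8 similar
  -> R3 @ bar 1 tick 0 v(1, 2): D4 above A3
  -> R3 @ bar 1 tick 1 v(1, 2): D4 above A3
  -> R3 @ bar 1 tick 2 v(1, 2): D4 above A3
  -> R3 @ bar 1 tick 3 v(1, 2): D4 above A3
  -> R4 @ bar 2 tick 0 v(0, 1): E3/A3 P4 untreated
  -> R7 @ bar 2 tick 0 v(2,): A3->G4 leap 10st
  -> R2 @ bar 3 tick 0 v(0, 2): E3/G4 m3 -> C3/C4 P8 similar
  -> R1 @ bar 4 tick 0 v(0, 2): C3/C4 P8 -> B2/B3 P8 similar
  -> R4 @ bar 4 tick 0 v(0, 1): B2/F3 TT untreated
  -> R1 @ bar 5 tick 0 v(0, 2): B2/B3 P8 -> G2/G3 P8 similar
  -> R2 @ bar 5 tick 0 v(0, 1): B2/F3 TT -> G2/D3 P5 similar
  -> R1 @ bar 6 tick 0 v(0, 1): G2/D3 P5 -> E2/B2 P5 similar
  -> R2 @ bar 6 tick 0 v(0, 2): G2/G3 P8 -> E2/B2 P5 similar
  -> R2 @ bar 6 tick 0 v(1, 2): D3/G3 P4 -> B2/B2 P1 similar
  -> R2 @ bar 7 tick 0 v(0, 2): E2/B2 P5 -> D3/D4 P8 similar
  -> R7 @ bar 7 tick 0 v(0,): E2->D3 leap 10st
  -> R7 @ bar 7 tick 0 v(2,): B2->D4 leap 15st
  -> R8 @ bar 7 tick 0 v(0, 2): penult P8 not 3rd/6th
  -> R6 @ bar 8 tick 3 v(0, 2): closes on M3

(0, 0, R5, (0, 2))
(1, 0, R1, (0, 1))
(1, 0, R3, (1, 2))
(1, 1, R3, (1, 2))
(1, 2, R3, (1, 2))
(1, 3, R3, (1, 2))
(2, 0, R4, (0, 1))
(2, 0, R7, (2,))
(3, 0, R2, (0, 2))
(4, 0, R1, (0, 2))
(4, 0, R4, (0, 1))
(5, 0, R1, (0, 2))
(5, 0, R2, (0, 1))
(6, 0, R1, (0, 1))
(6, 0, R2, (0, 2))
(6, 0, R2, (1, 2))
(7, 0, R2, (0, 2))
(7, 0, R7, (0,))
(7, 0, R7, (2,))
(7, 0, R8, (0, 2))
(8, 3, R6, (0, 2))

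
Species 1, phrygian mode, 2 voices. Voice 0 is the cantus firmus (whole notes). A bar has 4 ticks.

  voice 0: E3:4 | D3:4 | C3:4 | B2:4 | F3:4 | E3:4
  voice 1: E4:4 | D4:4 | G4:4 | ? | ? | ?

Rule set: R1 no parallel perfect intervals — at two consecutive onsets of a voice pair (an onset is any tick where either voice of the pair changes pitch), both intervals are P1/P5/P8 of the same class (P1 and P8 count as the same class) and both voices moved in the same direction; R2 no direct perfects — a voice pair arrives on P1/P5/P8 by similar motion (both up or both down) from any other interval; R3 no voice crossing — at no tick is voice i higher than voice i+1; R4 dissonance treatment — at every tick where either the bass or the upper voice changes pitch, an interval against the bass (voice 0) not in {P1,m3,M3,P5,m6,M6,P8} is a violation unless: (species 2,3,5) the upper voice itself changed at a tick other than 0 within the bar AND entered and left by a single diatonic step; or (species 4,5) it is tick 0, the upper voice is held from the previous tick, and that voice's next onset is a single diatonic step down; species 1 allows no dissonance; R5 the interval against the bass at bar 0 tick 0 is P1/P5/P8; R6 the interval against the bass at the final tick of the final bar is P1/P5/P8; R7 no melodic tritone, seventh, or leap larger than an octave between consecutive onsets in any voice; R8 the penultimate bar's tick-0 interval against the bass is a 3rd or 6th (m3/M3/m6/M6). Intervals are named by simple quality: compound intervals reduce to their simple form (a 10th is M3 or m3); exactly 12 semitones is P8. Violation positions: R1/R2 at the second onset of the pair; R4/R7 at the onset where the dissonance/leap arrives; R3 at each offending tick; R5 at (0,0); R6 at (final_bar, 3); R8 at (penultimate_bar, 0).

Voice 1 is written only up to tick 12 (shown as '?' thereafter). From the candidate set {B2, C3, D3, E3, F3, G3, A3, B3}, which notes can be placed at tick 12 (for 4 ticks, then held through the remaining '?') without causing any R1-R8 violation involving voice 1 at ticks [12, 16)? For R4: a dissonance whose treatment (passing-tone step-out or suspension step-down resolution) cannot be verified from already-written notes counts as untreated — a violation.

B2: violates R2,R7
C3: violates R4,R7
D3: violates R7
E3: violates R4,R7
F3: violates R4,R7
G3: legal
A3: violates R4,R7
B3: violates R2

{G3}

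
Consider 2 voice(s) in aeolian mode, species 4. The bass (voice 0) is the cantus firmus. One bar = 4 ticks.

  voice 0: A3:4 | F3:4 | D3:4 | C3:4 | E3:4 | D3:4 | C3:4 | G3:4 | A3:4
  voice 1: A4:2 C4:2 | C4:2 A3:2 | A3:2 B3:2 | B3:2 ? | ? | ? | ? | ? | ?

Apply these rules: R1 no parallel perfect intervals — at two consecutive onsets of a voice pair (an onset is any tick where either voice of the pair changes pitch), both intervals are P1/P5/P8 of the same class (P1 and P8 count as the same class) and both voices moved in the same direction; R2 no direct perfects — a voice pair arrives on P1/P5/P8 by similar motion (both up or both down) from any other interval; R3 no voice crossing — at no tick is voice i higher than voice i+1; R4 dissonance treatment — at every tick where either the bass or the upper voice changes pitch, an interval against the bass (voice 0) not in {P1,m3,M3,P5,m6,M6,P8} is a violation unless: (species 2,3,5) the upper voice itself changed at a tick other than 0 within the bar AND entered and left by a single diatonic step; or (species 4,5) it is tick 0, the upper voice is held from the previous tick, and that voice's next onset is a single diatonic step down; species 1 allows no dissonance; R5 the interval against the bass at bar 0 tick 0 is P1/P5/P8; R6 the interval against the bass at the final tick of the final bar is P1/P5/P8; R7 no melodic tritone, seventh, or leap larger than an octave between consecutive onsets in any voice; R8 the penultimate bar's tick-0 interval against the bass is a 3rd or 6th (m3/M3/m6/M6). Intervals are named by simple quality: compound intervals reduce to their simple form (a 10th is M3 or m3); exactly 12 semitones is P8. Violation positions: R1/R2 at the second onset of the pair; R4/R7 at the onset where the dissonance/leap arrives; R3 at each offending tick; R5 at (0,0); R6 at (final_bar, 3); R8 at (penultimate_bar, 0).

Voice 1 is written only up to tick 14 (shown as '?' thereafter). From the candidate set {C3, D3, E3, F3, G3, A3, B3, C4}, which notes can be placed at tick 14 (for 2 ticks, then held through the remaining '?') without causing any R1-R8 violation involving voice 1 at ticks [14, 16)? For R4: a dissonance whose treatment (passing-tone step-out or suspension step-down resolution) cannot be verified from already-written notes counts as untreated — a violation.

C3: violates R7
D3: violates R4
E3: legal
F3: violates R4,R7
G3: legal
A3: legal
B3: legal
C4: legal

{A3, B3, C4, E3, G3}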